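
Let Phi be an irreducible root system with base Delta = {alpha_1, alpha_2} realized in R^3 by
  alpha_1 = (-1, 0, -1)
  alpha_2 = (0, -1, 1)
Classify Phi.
Compute the Cartan integers a_ij = 2(alpha_i, alpha_j)/(alpha_j, alpha_j); the resulting 2x2 Cartan matrix is
[[2, -1], [-1, 2]].
All simple roots have the same length, so the diagram is simply laced. The associated Dynkin diagram is a chain of 2 nodes with single edges (A_2), so the type is A_2 (the algebra sl(3)).

type A_2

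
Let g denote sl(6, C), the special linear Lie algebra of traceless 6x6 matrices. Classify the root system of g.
This is sl(6), which has dimension 6^2 - 1 = 35 and rank 6 - 1 = 5 (a Cartan subalgebra is the diagonal traceless matrices). In the classification of classical Lie algebras, the special linear algebra sl(n+1) has type A_n; here n = 5, so the Dynkin diagram is a chain of 5 nodes with single edges (A_5). Hence the type is A_5.

type A_5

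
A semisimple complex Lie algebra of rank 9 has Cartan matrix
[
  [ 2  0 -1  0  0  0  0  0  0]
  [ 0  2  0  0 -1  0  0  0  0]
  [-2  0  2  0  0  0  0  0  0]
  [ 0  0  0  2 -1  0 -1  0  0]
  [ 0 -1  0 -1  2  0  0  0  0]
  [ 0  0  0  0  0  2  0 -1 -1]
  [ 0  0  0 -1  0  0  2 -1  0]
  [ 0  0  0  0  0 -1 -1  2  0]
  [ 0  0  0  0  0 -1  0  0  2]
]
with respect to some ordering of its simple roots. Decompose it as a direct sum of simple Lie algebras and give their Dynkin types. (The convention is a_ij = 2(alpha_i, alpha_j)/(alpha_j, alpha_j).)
A_7 + B_2

The diagram associated to this matrix has two connected components: the simple roots {alpha_2, alpha_4, alpha_5, alpha_6, alpha_7, alpha_8, alpha_9} form a chain of 7 nodes with single edges (A_7), and {alpha_1, alpha_3} form a chain of 2 nodes with a double edge at one end; the terminal node there is the unique short simple root (B_2). A semisimple Lie algebra decomposes uniquely as the direct sum of simple ideals, one per connected component of its Dynkin diagram, so g ≅ A_7 ⊕ B_2 (dimension 63 + 10 = 73).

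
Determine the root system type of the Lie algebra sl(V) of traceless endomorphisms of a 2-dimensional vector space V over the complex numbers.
This is sl(2), which has dimension 2^2 - 1 = 3 and rank 2 - 1 = 1 (a Cartan subalgebra is the diagonal traceless matrices). In the classification of classical Lie algebras, the special linear algebra sl(n+1) has type A_n; here n = 1, so the Dynkin diagram is a chain of 1 nodes with single edges (A_1). Hence the type is A_1.

A_1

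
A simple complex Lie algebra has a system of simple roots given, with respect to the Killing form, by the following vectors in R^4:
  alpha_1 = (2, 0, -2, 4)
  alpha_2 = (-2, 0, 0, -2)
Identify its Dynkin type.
Compute the Cartan integers a_ij = 2(alpha_i, alpha_j)/(alpha_j, alpha_j); the resulting 2x2 Cartan matrix is
[[2, -3], [-1, 2]].
The roots have two lengths (squared-length ratio 3:1); the short ones are alpha_{2}. The associated Dynkin diagram is two nodes joined by a triple edge (G_2), so the type is G_2.

G2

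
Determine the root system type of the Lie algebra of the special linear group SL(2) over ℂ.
A_1 (sl(2))

This is sl(2), which has dimension 2^2 - 1 = 3 and rank 2 - 1 = 1 (a Cartan subalgebra is the diagonal traceless matrices). In the classification of classical Lie algebras, the special linear algebra sl(n+1) has type A_n; here n = 1, so the Dynkin diagram is a chain of 1 nodes with single edges (A_1). Hence the type is A_1.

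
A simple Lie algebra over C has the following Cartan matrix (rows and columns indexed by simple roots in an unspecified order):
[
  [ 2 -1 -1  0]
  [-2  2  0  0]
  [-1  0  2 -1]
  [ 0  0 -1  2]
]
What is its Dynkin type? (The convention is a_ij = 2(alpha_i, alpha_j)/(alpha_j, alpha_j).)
C_4 (sp(8))

The matrix has rank 4 with 2's on the diagonal. Reading the off-diagonal entries as Dynkin edges (a single edge where a_ij = a_ji = -1; a double or triple edge where a_ij * a_ji = 2 or 3), the diagram is a chain of 4 nodes with a double edge at one end; the terminal node there is the unique long simple root (C_4). One simple-root ordering that puts it in standard form is (alpha_4, alpha_3, alpha_1, alpha_2). So the algebra is type C_4, i.e. sp(8).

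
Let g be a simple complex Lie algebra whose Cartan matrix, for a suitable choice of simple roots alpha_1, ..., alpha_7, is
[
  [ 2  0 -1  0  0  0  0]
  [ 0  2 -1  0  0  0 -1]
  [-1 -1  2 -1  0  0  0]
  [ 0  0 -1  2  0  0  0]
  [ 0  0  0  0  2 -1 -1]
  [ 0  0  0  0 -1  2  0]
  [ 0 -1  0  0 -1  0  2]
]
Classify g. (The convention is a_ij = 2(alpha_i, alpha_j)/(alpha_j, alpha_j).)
The matrix has rank 7 with 2's on the diagonal. Reading the off-diagonal entries as Dynkin edges (a single edge where a_ij = a_ji = -1; a double or triple edge where a_ij * a_ji = 2 or 3), the diagram is a chain of 5 nodes with a fork of two nodes at one end (D_7). One simple-root ordering that puts it in standard form is (alpha_6, alpha_5, alpha_7, alpha_2, alpha_3, alpha_1, alpha_4). So the algebra is type D_7, i.e. so(14).

D_7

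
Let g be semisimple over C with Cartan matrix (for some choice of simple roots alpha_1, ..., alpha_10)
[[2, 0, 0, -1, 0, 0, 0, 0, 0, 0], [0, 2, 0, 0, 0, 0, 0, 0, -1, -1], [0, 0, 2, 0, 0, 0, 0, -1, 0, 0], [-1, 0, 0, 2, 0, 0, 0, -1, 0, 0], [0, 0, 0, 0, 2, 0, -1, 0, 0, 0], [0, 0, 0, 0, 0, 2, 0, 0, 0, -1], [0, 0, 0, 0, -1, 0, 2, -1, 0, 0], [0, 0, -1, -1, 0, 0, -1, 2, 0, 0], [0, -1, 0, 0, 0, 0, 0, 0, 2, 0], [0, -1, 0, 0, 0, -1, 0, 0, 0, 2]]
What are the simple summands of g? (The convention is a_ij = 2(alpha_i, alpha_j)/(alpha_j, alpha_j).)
A_4 (sl(5)) + E_6

The diagram associated to this matrix has two connected components: the simple roots {alpha_2, alpha_6, alpha_9, alpha_10} form a chain of 4 nodes with single edges (A_4), and {alpha_1, alpha_3, alpha_4, alpha_5, alpha_7, alpha_8} form a chain of 5 nodes with one extra node attached to the third node from one end (E_6). A semisimple Lie algebra decomposes uniquely as the direct sum of simple ideals, one per connected component of its Dynkin diagram, so g ≅ A_4 ⊕ E_6 (dimension 24 + 78 = 102).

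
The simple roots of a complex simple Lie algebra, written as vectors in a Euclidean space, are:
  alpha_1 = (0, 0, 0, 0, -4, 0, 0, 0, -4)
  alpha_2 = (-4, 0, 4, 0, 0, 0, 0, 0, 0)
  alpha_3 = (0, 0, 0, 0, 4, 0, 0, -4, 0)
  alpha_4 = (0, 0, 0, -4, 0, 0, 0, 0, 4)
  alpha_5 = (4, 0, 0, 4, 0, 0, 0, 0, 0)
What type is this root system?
A_5

Compute the Cartan integers a_ij = 2(alpha_i, alpha_j)/(alpha_j, alpha_j); the resulting 5x5 Cartan matrix is
[[2, 0, -1, -1, 0], [0, 2, 0, 0, -1], [-1, 0, 2, 0, 0], [-1, 0, 0, 2, -1], [0, -1, 0, -1, 2]].
All simple roots have the same length, so the diagram is simply laced. The associated Dynkin diagram is a chain of 5 nodes with single edges (A_5), so the type is A_5 (the algebra sl(6)).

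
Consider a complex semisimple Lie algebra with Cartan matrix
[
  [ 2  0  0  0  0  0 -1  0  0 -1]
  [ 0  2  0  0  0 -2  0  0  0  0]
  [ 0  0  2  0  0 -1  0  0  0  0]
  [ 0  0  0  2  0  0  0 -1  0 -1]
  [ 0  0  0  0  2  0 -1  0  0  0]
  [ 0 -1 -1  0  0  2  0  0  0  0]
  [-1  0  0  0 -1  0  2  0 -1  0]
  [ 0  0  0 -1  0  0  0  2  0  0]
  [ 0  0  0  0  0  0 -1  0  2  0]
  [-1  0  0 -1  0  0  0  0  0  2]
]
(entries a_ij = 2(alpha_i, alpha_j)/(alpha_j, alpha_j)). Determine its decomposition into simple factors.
The diagram associated to this matrix has two connected components: the simple roots {alpha_2, alpha_3, alpha_6} form a chain of 3 nodes with a double edge at one end; the terminal node there is the unique long simple root (C_3), and {alpha_1, alpha_4, alpha_5, alpha_7, alpha_8, alpha_9, alpha_10} form a chain of 5 nodes with a fork of two nodes at one end (D_7). A semisimple Lie algebra decomposes uniquely as the direct sum of simple ideals, one per connected component of its Dynkin diagram, so g ≅ C_3 ⊕ D_7 (dimension 21 + 91 = 112).

C_3 + D_7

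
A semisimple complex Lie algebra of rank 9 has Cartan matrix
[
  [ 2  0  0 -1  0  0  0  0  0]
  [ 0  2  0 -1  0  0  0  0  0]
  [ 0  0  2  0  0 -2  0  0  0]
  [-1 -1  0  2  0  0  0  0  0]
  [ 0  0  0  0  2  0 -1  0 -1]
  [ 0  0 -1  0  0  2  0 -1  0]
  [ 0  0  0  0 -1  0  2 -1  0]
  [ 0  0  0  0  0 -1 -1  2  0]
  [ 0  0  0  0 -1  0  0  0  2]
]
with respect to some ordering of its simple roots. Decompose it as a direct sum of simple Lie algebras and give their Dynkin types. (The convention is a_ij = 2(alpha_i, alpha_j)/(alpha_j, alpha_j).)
A_3 + C_6

The diagram associated to this matrix has two connected components: the simple roots {alpha_1, alpha_2, alpha_4} form a chain of 3 nodes with single edges (A_3), and {alpha_3, alpha_5, alpha_6, alpha_7, alpha_8, alpha_9} form a chain of 6 nodes with a double edge at one end; the terminal node there is the unique long simple root (C_6). A semisimple Lie algebra decomposes uniquely as the direct sum of simple ideals, one per connected component of its Dynkin diagram, so g ≅ A_3 ⊕ C_6 (dimension 15 + 78 = 93).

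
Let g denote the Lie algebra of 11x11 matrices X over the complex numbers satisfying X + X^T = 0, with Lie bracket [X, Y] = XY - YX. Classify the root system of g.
This is so(11) with 11 odd, which has dimension 11(11-1)/2 = 55 and rank (11-1)/2 = 5. In the classification of classical Lie algebras, the orthogonal algebra so(2n+1) in an odd number of variables has type B_n; here n = 5, so the Dynkin diagram is a chain of 5 nodes with a double edge at one end; the terminal node there is the unique short simple root (B_5). Hence the type is B_5.

type B_5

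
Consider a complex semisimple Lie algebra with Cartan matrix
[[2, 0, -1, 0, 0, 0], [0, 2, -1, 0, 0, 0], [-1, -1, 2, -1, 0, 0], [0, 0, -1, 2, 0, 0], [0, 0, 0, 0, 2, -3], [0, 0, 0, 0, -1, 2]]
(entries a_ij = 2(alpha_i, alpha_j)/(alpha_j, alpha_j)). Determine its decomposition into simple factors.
D_4 (so(8)) + G_2

The diagram associated to this matrix has two connected components: the simple roots {alpha_1, alpha_2, alpha_3, alpha_4} form a chain of 2 nodes with a fork of two nodes at one end (D_4), and {alpha_5, alpha_6} form two nodes joined by a triple edge (G_2). A semisimple Lie algebra decomposes uniquely as the direct sum of simple ideals, one per connected component of its Dynkin diagram, so g ≅ D_4 ⊕ G_2 (dimension 28 + 14 = 42).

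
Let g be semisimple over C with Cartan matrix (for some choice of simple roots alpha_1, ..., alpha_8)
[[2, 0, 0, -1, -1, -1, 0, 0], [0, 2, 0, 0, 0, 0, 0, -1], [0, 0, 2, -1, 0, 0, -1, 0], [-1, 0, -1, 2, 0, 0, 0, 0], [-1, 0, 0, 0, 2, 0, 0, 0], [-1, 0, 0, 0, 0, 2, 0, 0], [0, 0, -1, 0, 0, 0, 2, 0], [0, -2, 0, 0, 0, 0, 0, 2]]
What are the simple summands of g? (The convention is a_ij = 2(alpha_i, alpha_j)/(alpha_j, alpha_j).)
B2 + D6

The diagram associated to this matrix has two connected components: the simple roots {alpha_2, alpha_8} form a chain of 2 nodes with a double edge at one end; the terminal node there is the unique short simple root (B_2), and {alpha_1, alpha_3, alpha_4, alpha_5, alpha_6, alpha_7} form a chain of 4 nodes with a fork of two nodes at one end (D_6). A semisimple Lie algebra decomposes uniquely as the direct sum of simple ideals, one per connected component of its Dynkin diagram, so g ≅ B_2 ⊕ D_6 (dimension 10 + 66 = 76).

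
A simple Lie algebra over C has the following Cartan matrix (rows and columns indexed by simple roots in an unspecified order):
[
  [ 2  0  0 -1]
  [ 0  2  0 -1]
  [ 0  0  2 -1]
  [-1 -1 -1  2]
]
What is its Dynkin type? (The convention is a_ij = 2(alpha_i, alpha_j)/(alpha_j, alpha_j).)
The matrix has rank 4 with 2's on the diagonal. Reading the off-diagonal entries as Dynkin edges (a single edge where a_ij = a_ji = -1; a double or triple edge where a_ij * a_ji = 2 or 3), the diagram is a chain of 2 nodes with a fork of two nodes at one end (D_4). One simple-root ordering that puts it in standard form is (alpha_1, alpha_4, alpha_3, alpha_2). So the algebra is type D_4, i.e. so(8).

D_4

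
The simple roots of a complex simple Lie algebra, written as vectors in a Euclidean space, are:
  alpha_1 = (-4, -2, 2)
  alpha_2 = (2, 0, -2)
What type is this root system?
G_2

Compute the Cartan integers a_ij = 2(alpha_i, alpha_j)/(alpha_j, alpha_j); the resulting 2x2 Cartan matrix is
[[2, -3], [-1, 2]].
The roots have two lengths (squared-length ratio 3:1); the short ones are alpha_{2}. The associated Dynkin diagram is two nodes joined by a triple edge (G_2), so the type is G_2.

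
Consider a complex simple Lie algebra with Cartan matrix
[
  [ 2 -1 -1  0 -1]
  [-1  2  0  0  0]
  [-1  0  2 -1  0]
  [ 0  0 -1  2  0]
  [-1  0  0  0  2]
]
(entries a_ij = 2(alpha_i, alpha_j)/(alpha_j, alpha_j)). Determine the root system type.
D_5

The matrix has rank 5 with 2's on the diagonal. Reading the off-diagonal entries as Dynkin edges (a single edge where a_ij = a_ji = -1; a double or triple edge where a_ij * a_ji = 2 or 3), the diagram is a chain of 3 nodes with a fork of two nodes at one end (D_5). One simple-root ordering that puts it in standard form is (alpha_4, alpha_3, alpha_1, alpha_5, alpha_2). So the algebra is type D_5, i.e. so(10).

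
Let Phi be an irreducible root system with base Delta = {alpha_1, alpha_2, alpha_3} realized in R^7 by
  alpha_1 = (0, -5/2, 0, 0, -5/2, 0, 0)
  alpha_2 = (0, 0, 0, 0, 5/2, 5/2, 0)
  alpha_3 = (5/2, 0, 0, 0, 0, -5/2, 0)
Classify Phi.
A3

Compute the Cartan integers a_ij = 2(alpha_i, alpha_j)/(alpha_j, alpha_j); the resulting 3x3 Cartan matrix is
[[2, -1, 0], [-1, 2, -1], [0, -1, 2]].
All simple roots have the same length, so the diagram is simply laced. The associated Dynkin diagram is a chain of 3 nodes with single edges (A_3), so the type is A_3 (the algebra sl(4)).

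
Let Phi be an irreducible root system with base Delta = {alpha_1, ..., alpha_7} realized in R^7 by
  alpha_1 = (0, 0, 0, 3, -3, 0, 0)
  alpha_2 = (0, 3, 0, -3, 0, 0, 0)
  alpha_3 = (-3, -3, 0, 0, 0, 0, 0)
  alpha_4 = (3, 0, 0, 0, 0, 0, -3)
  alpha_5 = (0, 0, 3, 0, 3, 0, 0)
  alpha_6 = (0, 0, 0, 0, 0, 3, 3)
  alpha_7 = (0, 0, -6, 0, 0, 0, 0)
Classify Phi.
C7

Compute the Cartan integers a_ij = 2(alpha_i, alpha_j)/(alpha_j, alpha_j); the resulting 7x7 Cartan matrix is
[[2, -1, 0, 0, -1, 0, 0], [-1, 2, -1, 0, 0, 0, 0], [0, -1, 2, -1, 0, 0, 0], [0, 0, -1, 2, 0, -1, 0], [-1, 0, 0, 0, 2, 0, -1], [0, 0, 0, -1, 0, 2, 0], [0, 0, 0, 0, -2, 0, 2]].
The roots have two lengths (squared-length ratio 2:1); the short ones are alpha_{1,2,3,4,5,6}. The associated Dynkin diagram is a chain of 7 nodes with a double edge at one end; the terminal node there is the unique long simple root (C_7), so the type is C_7 (the algebra sp(14)).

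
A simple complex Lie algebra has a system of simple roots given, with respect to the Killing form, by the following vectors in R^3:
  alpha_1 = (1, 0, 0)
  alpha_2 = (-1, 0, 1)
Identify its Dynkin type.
B_2

Compute the Cartan integers a_ij = 2(alpha_i, alpha_j)/(alpha_j, alpha_j); the resulting 2x2 Cartan matrix is
[[2, -1], [-2, 2]].
The roots have two lengths (squared-length ratio 2:1); the short ones are alpha_{1}. The associated Dynkin diagram is a chain of 2 nodes with a double edge at one end; the terminal node there is the unique short simple root (B_2), so the type is B_2 (the algebra so(5)).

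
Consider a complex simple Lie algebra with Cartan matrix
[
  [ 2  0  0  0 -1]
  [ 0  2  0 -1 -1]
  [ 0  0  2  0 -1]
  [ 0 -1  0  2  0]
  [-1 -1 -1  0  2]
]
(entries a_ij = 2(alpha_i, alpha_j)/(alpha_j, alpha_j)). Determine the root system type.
The matrix has rank 5 with 2's on the diagonal. Reading the off-diagonal entries as Dynkin edges (a single edge where a_ij = a_ji = -1; a double or triple edge where a_ij * a_ji = 2 or 3), the diagram is a chain of 3 nodes with a fork of two nodes at one end (D_5). One simple-root ordering that puts it in standard form is (alpha_4, alpha_2, alpha_5, alpha_1, alpha_3). So the algebra is type D_5, i.e. so(10).

type D_5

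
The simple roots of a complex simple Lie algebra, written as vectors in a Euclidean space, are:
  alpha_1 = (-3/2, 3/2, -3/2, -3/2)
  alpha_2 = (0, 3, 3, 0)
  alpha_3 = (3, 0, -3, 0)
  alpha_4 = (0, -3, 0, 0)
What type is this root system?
F_4

Compute the Cartan integers a_ij = 2(alpha_i, alpha_j)/(alpha_j, alpha_j); the resulting 4x4 Cartan matrix is
[[2, 0, 0, -1], [0, 2, -1, -2], [0, -1, 2, 0], [-1, -1, 0, 2]].
The roots have two lengths (squared-length ratio 2:1); the short ones are alpha_{1,4}. The associated Dynkin diagram is a chain of 4 nodes with a double edge between the middle two (F_4), so the type is F_4.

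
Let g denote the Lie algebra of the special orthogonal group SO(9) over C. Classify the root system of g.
This is so(9) with 9 odd, which has dimension 9(9-1)/2 = 36 and rank (9-1)/2 = 4. In the classification of classical Lie algebras, the orthogonal algebra so(2n+1) in an odd number of variables has type B_n; here n = 4, so the Dynkin diagram is a chain of 4 nodes with a double edge at one end; the terminal node there is the unique short simple root (B_4). Hence the type is B_4.

type B_4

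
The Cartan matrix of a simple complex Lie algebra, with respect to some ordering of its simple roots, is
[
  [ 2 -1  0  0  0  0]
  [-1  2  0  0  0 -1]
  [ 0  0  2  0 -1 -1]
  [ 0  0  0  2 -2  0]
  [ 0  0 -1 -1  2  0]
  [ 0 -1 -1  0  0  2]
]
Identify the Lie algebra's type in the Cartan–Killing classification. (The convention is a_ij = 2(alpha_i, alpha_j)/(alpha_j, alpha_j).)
The matrix has rank 6 with 2's on the diagonal. Reading the off-diagonal entries as Dynkin edges (a single edge where a_ij = a_ji = -1; a double or triple edge where a_ij * a_ji = 2 or 3), the diagram is a chain of 6 nodes with a double edge at one end; the terminal node there is the unique long simple root (C_6). One simple-root ordering that puts it in standard form is (alpha_1, alpha_2, alpha_6, alpha_3, alpha_5, alpha_4). So the algebra is type C_6, i.e. sp(12).

type C_6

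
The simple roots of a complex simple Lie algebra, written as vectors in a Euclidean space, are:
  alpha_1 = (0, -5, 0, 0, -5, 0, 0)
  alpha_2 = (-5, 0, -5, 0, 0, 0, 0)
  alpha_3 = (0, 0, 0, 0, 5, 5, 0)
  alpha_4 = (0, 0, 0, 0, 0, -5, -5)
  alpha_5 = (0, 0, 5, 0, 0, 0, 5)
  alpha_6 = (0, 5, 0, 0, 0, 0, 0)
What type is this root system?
B6

Compute the Cartan integers a_ij = 2(alpha_i, alpha_j)/(alpha_j, alpha_j); the resulting 6x6 Cartan matrix is
[[2, 0, -1, 0, 0, -2], [0, 2, 0, 0, -1, 0], [-1, 0, 2, -1, 0, 0], [0, 0, -1, 2, -1, 0], [0, -1, 0, -1, 2, 0], [-1, 0, 0, 0, 0, 2]].
The roots have two lengths (squared-length ratio 2:1); the short ones are alpha_{6}. The associated Dynkin diagram is a chain of 6 nodes with a double edge at one end; the terminal node there is the unique short simple root (B_6), so the type is B_6 (the algebra so(13)).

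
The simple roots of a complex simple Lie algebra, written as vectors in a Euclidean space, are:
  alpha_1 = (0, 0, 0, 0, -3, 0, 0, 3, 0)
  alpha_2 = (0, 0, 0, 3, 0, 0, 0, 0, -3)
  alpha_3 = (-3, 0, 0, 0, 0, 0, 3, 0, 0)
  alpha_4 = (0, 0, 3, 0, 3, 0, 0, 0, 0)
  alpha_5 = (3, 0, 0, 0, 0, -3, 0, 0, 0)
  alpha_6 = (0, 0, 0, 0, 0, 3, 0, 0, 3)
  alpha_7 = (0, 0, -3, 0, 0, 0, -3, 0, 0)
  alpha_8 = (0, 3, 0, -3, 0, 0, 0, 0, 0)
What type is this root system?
type A_8

Compute the Cartan integers a_ij = 2(alpha_i, alpha_j)/(alpha_j, alpha_j); the resulting 8x8 Cartan matrix is
[[2, 0, 0, -1, 0, 0, 0, 0], [0, 2, 0, 0, 0, -1, 0, -1], [0, 0, 2, 0, -1, 0, -1, 0], [-1, 0, 0, 2, 0, 0, -1, 0], [0, 0, -1, 0, 2, -1, 0, 0], [0, -1, 0, 0, -1, 2, 0, 0], [0, 0, -1, -1, 0, 0, 2, 0], [0, -1, 0, 0, 0, 0, 0, 2]].
All simple roots have the same length, so the diagram is simply laced. The associated Dynkin diagram is a chain of 8 nodes with single edges (A_8), so the type is A_8 (the algebra sl(9)).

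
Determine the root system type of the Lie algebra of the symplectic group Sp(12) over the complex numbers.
type C_6

This is sp(12), which has dimension 12(12+1)/2 = 78 and rank 12/2 = 6. In the classification of classical Lie algebras, the symplectic algebra sp(2n) has type C_n; here n = 6, so the Dynkin diagram is a chain of 6 nodes with a double edge at one end; the terminal node there is the unique long simple root (C_6). Hence the type is C_6.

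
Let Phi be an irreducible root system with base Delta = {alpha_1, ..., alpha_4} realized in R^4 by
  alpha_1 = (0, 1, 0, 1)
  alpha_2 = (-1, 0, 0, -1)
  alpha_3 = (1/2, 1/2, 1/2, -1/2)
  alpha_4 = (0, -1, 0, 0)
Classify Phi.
Compute the Cartan integers a_ij = 2(alpha_i, alpha_j)/(alpha_j, alpha_j); the resulting 4x4 Cartan matrix is
[[2, -1, 0, -2], [-1, 2, 0, 0], [0, 0, 2, -1], [-1, 0, -1, 2]].
The roots have two lengths (squared-length ratio 2:1); the short ones are alpha_{3,4}. The associated Dynkin diagram is a chain of 4 nodes with a double edge between the middle two (F_4), so the type is F_4.

type F_4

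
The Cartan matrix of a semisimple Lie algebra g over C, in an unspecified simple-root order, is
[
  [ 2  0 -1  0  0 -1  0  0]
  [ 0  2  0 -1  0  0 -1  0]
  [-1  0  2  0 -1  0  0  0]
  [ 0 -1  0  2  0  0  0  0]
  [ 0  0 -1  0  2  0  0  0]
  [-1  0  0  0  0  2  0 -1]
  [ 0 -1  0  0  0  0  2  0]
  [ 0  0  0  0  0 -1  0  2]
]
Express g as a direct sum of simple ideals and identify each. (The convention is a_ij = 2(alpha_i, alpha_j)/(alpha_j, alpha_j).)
The diagram associated to this matrix has two connected components: the simple roots {alpha_2, alpha_4, alpha_7} form a chain of 3 nodes with single edges (A_3), and {alpha_1, alpha_3, alpha_5, alpha_6, alpha_8} form a chain of 5 nodes with single edges (A_5). A semisimple Lie algebra decomposes uniquely as the direct sum of simple ideals, one per connected component of its Dynkin diagram, so g ≅ A_3 ⊕ A_5 (dimension 15 + 35 = 50).

type A_3 + type A_5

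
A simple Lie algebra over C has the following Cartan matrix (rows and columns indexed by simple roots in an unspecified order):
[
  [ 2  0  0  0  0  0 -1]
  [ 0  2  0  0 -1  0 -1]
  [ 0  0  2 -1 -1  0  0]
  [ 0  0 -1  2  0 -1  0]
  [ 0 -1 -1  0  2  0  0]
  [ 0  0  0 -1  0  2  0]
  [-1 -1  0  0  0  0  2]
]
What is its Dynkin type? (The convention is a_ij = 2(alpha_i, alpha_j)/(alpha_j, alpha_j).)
A7

The matrix has rank 7 with 2's on the diagonal. Reading the off-diagonal entries as Dynkin edges (a single edge where a_ij = a_ji = -1; a double or triple edge where a_ij * a_ji = 2 or 3), the diagram is a chain of 7 nodes with single edges (A_7). One simple-root ordering that puts it in standard form is (alpha_6, alpha_4, alpha_3, alpha_5, alpha_2, alpha_7, alpha_1). So the algebra is type A_7, i.e. sl(8).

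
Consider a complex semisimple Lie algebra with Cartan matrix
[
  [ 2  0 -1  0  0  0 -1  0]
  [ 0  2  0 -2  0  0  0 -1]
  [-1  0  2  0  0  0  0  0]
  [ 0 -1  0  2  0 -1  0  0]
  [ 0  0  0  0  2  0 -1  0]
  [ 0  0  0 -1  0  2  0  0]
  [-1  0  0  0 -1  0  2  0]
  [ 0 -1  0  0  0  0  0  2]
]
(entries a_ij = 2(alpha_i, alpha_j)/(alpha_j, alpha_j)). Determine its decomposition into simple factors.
type A_4 ⊕ type F_4

The diagram associated to this matrix has two connected components: the simple roots {alpha_1, alpha_3, alpha_5, alpha_7} form a chain of 4 nodes with single edges (A_4), and {alpha_2, alpha_4, alpha_6, alpha_8} form a chain of 4 nodes with a double edge between the middle two (F_4). A semisimple Lie algebra decomposes uniquely as the direct sum of simple ideals, one per connected component of its Dynkin diagram, so g ≅ A_4 ⊕ F_4 (dimension 24 + 52 = 76).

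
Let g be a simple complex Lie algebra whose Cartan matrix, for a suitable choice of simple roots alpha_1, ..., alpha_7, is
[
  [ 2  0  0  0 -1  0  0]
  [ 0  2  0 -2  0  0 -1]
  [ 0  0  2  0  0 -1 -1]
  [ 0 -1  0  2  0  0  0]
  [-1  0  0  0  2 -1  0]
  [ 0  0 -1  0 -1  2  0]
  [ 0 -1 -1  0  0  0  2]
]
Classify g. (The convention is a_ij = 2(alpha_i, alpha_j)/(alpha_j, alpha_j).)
The matrix has rank 7 with 2's on the diagonal. Reading the off-diagonal entries as Dynkin edges (a single edge where a_ij = a_ji = -1; a double or triple edge where a_ij * a_ji = 2 or 3), the diagram is a chain of 7 nodes with a double edge at one end; the terminal node there is the unique short simple root (B_7). One simple-root ordering that puts it in standard form is (alpha_1, alpha_5, alpha_6, alpha_3, alpha_7, alpha_2, alpha_4). So the algebra is type B_7, i.e. so(15).

B7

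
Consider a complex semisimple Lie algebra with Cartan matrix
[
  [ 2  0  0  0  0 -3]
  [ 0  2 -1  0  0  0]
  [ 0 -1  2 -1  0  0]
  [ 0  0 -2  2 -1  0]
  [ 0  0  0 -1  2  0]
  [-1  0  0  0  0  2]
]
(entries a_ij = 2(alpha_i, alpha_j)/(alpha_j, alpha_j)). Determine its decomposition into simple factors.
type F_4 + type G_2

The diagram associated to this matrix has two connected components: the simple roots {alpha_2, alpha_3, alpha_4, alpha_5} form a chain of 4 nodes with a double edge between the middle two (F_4), and {alpha_1, alpha_6} form two nodes joined by a triple edge (G_2). A semisimple Lie algebra decomposes uniquely as the direct sum of simple ideals, one per connected component of its Dynkin diagram, so g ≅ F_4 ⊕ G_2 (dimension 52 + 14 = 66).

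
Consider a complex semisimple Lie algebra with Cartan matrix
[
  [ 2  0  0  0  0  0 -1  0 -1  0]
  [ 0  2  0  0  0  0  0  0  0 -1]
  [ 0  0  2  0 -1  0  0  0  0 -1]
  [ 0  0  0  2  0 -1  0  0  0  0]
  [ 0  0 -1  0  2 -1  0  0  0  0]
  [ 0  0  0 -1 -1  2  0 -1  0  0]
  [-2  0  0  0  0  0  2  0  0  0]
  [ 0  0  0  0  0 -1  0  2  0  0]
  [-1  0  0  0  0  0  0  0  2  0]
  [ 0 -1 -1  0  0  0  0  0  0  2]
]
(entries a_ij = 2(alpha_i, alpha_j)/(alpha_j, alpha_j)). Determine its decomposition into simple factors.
The diagram associated to this matrix has two connected components: the simple roots {alpha_1, alpha_7, alpha_9} form a chain of 3 nodes with a double edge at one end; the terminal node there is the unique long simple root (C_3), and {alpha_2, alpha_3, alpha_4, alpha_5, alpha_6, alpha_8, alpha_10} form a chain of 5 nodes with a fork of two nodes at one end (D_7). A semisimple Lie algebra decomposes uniquely as the direct sum of simple ideals, one per connected component of its Dynkin diagram, so g ≅ C_3 ⊕ D_7 (dimension 21 + 91 = 112).

C3 ⊕ D7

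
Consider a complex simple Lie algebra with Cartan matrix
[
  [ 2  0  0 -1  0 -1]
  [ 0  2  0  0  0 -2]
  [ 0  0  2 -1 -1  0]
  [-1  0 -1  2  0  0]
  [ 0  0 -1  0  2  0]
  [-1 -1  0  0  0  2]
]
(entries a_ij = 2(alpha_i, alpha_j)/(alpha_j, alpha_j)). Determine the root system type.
The matrix has rank 6 with 2's on the diagonal. Reading the off-diagonal entries as Dynkin edges (a single edge where a_ij = a_ji = -1; a double or triple edge where a_ij * a_ji = 2 or 3), the diagram is a chain of 6 nodes with a double edge at one end; the terminal node there is the unique long simple root (C_6). One simple-root ordering that puts it in standard form is (alpha_5, alpha_3, alpha_4, alpha_1, alpha_6, alpha_2). So the algebra is type C_6, i.e. sp(12).

C_6 (sp(12))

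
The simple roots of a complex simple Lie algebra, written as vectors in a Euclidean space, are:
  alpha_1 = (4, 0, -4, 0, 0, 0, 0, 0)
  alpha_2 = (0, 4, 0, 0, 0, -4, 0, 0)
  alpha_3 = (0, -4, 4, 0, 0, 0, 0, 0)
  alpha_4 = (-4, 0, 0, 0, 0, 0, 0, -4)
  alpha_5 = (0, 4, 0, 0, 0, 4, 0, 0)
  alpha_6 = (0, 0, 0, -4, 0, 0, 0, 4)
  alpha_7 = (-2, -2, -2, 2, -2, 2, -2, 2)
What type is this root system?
Compute the Cartan integers a_ij = 2(alpha_i, alpha_j)/(alpha_j, alpha_j); the resulting 7x7 Cartan matrix is
[[2, 0, -1, -1, 0, 0, 0], [0, 2, -1, 0, 0, 0, -1], [-1, -1, 2, 0, -1, 0, 0], [-1, 0, 0, 2, 0, -1, 0], [0, 0, -1, 0, 2, 0, 0], [0, 0, 0, -1, 0, 2, 0], [0, -1, 0, 0, 0, 0, 2]].
All simple roots have the same length, so the diagram is simply laced. The associated Dynkin diagram is a chain of 6 nodes with one extra node attached to the third node from one end (E_7), so the type is E_7.

E_7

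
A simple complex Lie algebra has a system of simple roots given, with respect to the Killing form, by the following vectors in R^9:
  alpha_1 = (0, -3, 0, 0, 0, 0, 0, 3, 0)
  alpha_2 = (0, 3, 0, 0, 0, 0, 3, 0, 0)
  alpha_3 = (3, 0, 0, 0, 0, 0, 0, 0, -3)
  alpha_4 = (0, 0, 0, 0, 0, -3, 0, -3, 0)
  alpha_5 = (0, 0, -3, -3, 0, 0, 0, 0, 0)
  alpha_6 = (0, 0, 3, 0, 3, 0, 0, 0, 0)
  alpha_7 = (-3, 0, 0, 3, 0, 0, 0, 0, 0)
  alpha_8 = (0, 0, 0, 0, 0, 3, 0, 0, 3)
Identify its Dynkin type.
A_8 (sl(9))

Compute the Cartan integers a_ij = 2(alpha_i, alpha_j)/(alpha_j, alpha_j); the resulting 8x8 Cartan matrix is
[[2, -1, 0, -1, 0, 0, 0, 0], [-1, 2, 0, 0, 0, 0, 0, 0], [0, 0, 2, 0, 0, 0, -1, -1], [-1, 0, 0, 2, 0, 0, 0, -1], [0, 0, 0, 0, 2, -1, -1, 0], [0, 0, 0, 0, -1, 2, 0, 0], [0, 0, -1, 0, -1, 0, 2, 0], [0, 0, -1, -1, 0, 0, 0, 2]].
All simple roots have the same length, so the diagram is simply laced. The associated Dynkin diagram is a chain of 8 nodes with single edges (A_8), so the type is A_8 (the algebra sl(9)).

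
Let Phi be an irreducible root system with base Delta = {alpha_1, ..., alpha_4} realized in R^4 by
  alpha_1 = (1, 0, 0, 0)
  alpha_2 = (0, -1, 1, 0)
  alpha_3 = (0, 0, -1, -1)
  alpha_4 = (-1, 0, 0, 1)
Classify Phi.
B_4

Compute the Cartan integers a_ij = 2(alpha_i, alpha_j)/(alpha_j, alpha_j); the resulting 4x4 Cartan matrix is
[[2, 0, 0, -1], [0, 2, -1, 0], [0, -1, 2, -1], [-2, 0, -1, 2]].
The roots have two lengths (squared-length ratio 2:1); the short ones are alpha_{1}. The associated Dynkin diagram is a chain of 4 nodes with a double edge at one end; the terminal node there is the unique short simple root (B_4), so the type is B_4 (the algebra so(9)).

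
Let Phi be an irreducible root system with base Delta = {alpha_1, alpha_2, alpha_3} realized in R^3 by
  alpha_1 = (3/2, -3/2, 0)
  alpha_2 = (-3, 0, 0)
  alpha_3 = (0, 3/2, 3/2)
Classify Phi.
Compute the Cartan integers a_ij = 2(alpha_i, alpha_j)/(alpha_j, alpha_j); the resulting 3x3 Cartan matrix is
[[2, -1, -1], [-2, 2, 0], [-1, 0, 2]].
The roots have two lengths (squared-length ratio 2:1); the short ones are alpha_{1,3}. The associated Dynkin diagram is a chain of 3 nodes with a double edge at one end; the terminal node there is the unique long simple root (C_3), so the type is C_3 (the algebra sp(6)).

C_3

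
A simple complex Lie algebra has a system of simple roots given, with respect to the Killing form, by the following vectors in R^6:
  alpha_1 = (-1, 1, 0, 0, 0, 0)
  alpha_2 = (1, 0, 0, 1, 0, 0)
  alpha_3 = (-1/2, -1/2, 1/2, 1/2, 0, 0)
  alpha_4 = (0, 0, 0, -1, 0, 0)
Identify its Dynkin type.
Compute the Cartan integers a_ij = 2(alpha_i, alpha_j)/(alpha_j, alpha_j); the resulting 4x4 Cartan matrix is
[[2, -1, 0, 0], [-1, 2, 0, -2], [0, 0, 2, -1], [0, -1, -1, 2]].
The roots have two lengths (squared-length ratio 2:1); the short ones are alpha_{3,4}. The associated Dynkin diagram is a chain of 4 nodes with a double edge between the middle two (F_4), so the type is F_4.

F_4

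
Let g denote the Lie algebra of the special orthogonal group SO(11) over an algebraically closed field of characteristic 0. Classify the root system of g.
This is so(11) with 11 odd, which has dimension 11(11-1)/2 = 55 and rank (11-1)/2 = 5. In the classification of classical Lie algebras, the orthogonal algebra so(2n+1) in an odd number of variables has type B_n; here n = 5, so the Dynkin diagram is a chain of 5 nodes with a double edge at one end; the terminal node there is the unique short simple root (B_5). Hence the type is B_5.

B5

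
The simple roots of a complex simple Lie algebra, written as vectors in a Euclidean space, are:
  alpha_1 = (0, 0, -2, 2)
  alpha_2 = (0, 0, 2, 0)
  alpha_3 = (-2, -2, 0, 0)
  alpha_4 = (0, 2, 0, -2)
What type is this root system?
B_4

Compute the Cartan integers a_ij = 2(alpha_i, alpha_j)/(alpha_j, alpha_j); the resulting 4x4 Cartan matrix is
[[2, -2, 0, -1], [-1, 2, 0, 0], [0, 0, 2, -1], [-1, 0, -1, 2]].
The roots have two lengths (squared-length ratio 2:1); the short ones are alpha_{2}. The associated Dynkin diagram is a chain of 4 nodes with a double edge at one end; the terminal node there is the unique short simple root (B_4), so the type is B_4 (the algebra so(9)).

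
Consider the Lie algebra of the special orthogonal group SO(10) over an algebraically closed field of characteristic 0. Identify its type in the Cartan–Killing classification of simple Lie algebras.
D_5

This is so(10) with 10 even, which has dimension 10(10-1)/2 = 45 and rank 10/2 = 5. In the classification of classical Lie algebras, the orthogonal algebra so(2n) in an even number of variables has type D_n; here n = 5, so the Dynkin diagram is a chain of 3 nodes with a fork of two nodes at one end (D_5). Hence the type is D_5.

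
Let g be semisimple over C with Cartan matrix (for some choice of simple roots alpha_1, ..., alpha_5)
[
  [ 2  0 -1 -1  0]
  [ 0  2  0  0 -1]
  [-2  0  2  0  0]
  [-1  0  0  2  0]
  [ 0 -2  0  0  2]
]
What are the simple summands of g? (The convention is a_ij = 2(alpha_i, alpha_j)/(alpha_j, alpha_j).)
B2 + C3

The diagram associated to this matrix has two connected components: the simple roots {alpha_2, alpha_5} form a chain of 2 nodes with a double edge at one end; the terminal node there is the unique short simple root (B_2), and {alpha_1, alpha_3, alpha_4} form a chain of 3 nodes with a double edge at one end; the terminal node there is the unique long simple root (C_3). A semisimple Lie algebra decomposes uniquely as the direct sum of simple ideals, one per connected component of its Dynkin diagram, so g ≅ B_2 ⊕ C_3 (dimension 10 + 21 = 31).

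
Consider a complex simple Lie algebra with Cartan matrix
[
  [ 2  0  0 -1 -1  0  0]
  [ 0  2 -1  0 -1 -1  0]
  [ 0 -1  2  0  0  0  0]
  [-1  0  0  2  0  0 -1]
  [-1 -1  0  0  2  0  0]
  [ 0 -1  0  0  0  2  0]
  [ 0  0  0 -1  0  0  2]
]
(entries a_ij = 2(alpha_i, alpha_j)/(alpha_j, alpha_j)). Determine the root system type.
The matrix has rank 7 with 2's on the diagonal. Reading the off-diagonal entries as Dynkin edges (a single edge where a_ij = a_ji = -1; a double or triple edge where a_ij * a_ji = 2 or 3), the diagram is a chain of 5 nodes with a fork of two nodes at one end (D_7). One simple-root ordering that puts it in standard form is (alpha_7, alpha_4, alpha_1, alpha_5, alpha_2, alpha_6, alpha_3). So the algebra is type D_7, i.e. so(14).

type D_7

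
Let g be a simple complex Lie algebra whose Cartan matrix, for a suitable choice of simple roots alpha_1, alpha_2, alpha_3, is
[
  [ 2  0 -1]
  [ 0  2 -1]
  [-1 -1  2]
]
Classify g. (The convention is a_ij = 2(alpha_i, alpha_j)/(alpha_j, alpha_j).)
type A_3

The matrix has rank 3 with 2's on the diagonal. Reading the off-diagonal entries as Dynkin edges (a single edge where a_ij = a_ji = -1; a double or triple edge where a_ij * a_ji = 2 or 3), the diagram is a chain of 3 nodes with single edges (A_3). One simple-root ordering that puts it in standard form is (alpha_1, alpha_3, alpha_2). So the algebra is type A_3, i.e. sl(4).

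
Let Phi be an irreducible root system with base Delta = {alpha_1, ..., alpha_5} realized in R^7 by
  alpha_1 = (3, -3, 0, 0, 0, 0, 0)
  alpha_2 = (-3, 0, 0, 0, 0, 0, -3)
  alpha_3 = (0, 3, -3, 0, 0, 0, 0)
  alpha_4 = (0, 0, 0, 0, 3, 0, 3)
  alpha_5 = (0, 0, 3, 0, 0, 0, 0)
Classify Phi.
B5

Compute the Cartan integers a_ij = 2(alpha_i, alpha_j)/(alpha_j, alpha_j); the resulting 5x5 Cartan matrix is
[[2, -1, -1, 0, 0], [-1, 2, 0, -1, 0], [-1, 0, 2, 0, -2], [0, -1, 0, 2, 0], [0, 0, -1, 0, 2]].
The roots have two lengths (squared-length ratio 2:1); the short ones are alpha_{5}. The associated Dynkin diagram is a chain of 5 nodes with a double edge at one end; the terminal node there is the unique short simple root (B_5), so the type is B_5 (the algebra so(11)).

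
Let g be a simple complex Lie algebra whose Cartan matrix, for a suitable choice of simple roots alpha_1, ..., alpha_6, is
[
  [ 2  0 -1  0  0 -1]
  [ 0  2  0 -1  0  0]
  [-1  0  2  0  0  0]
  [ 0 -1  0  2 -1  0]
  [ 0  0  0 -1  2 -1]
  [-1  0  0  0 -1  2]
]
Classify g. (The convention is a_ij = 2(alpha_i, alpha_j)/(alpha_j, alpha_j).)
A_6

The matrix has rank 6 with 2's on the diagonal. Reading the off-diagonal entries as Dynkin edges (a single edge where a_ij = a_ji = -1; a double or triple edge where a_ij * a_ji = 2 or 3), the diagram is a chain of 6 nodes with single edges (A_6). One simple-root ordering that puts it in standard form is (alpha_3, alpha_1, alpha_6, alpha_5, alpha_4, alpha_2). So the algebra is type A_6, i.e. sl(7).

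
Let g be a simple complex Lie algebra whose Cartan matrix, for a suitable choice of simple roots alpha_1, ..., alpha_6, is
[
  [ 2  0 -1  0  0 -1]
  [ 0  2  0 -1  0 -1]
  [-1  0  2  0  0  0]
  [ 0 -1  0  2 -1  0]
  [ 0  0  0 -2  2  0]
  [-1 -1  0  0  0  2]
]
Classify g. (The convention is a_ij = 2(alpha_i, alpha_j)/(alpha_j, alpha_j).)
C_6 (sp(12))

The matrix has rank 6 with 2's on the diagonal. Reading the off-diagonal entries as Dynkin edges (a single edge where a_ij = a_ji = -1; a double or triple edge where a_ij * a_ji = 2 or 3), the diagram is a chain of 6 nodes with a double edge at one end; the terminal node there is the unique long simple root (C_6). One simple-root ordering that puts it in standard form is (alpha_3, alpha_1, alpha_6, alpha_2, alpha_4, alpha_5). So the algebra is type C_6, i.e. sp(12).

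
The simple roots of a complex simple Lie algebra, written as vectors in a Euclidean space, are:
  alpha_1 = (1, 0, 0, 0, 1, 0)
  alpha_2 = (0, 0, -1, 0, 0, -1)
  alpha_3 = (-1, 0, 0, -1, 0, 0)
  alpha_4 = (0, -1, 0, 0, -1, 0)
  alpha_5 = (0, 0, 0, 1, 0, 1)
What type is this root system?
A5

Compute the Cartan integers a_ij = 2(alpha_i, alpha_j)/(alpha_j, alpha_j); the resulting 5x5 Cartan matrix is
[[2, 0, -1, -1, 0], [0, 2, 0, 0, -1], [-1, 0, 2, 0, -1], [-1, 0, 0, 2, 0], [0, -1, -1, 0, 2]].
All simple roots have the same length, so the diagram is simply laced. The associated Dynkin diagram is a chain of 5 nodes with single edges (A_5), so the type is A_5 (the algebra sl(6)).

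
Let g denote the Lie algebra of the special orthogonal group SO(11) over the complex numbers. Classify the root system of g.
This is so(11) with 11 odd, which has dimension 11(11-1)/2 = 55 and rank (11-1)/2 = 5. In the classification of classical Lie algebras, the orthogonal algebra so(2n+1) in an odd number of variables has type B_n; here n = 5, so the Dynkin diagram is a chain of 5 nodes with a double edge at one end; the terminal node there is the unique short simple root (B_5). Hence the type is B_5.

B5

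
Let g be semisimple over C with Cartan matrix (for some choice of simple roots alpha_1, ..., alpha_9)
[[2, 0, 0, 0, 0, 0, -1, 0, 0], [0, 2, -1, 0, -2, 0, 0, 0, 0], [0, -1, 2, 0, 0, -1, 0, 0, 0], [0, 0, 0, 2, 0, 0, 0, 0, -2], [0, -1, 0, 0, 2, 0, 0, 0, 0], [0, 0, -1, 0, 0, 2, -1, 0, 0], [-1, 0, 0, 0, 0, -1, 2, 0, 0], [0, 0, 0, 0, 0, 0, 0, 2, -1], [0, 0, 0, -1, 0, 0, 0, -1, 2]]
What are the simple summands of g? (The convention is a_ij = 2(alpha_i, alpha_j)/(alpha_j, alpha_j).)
The diagram associated to this matrix has two connected components: the simple roots {alpha_1, alpha_2, alpha_3, alpha_5, alpha_6, alpha_7} form a chain of 6 nodes with a double edge at one end; the terminal node there is the unique short simple root (B_6), and {alpha_4, alpha_8, alpha_9} form a chain of 3 nodes with a double edge at one end; the terminal node there is the unique long simple root (C_3). A semisimple Lie algebra decomposes uniquely as the direct sum of simple ideals, one per connected component of its Dynkin diagram, so g ≅ B_6 ⊕ C_3 (dimension 78 + 21 = 99).

B_6 (so(13)) + C_3 (sp(6))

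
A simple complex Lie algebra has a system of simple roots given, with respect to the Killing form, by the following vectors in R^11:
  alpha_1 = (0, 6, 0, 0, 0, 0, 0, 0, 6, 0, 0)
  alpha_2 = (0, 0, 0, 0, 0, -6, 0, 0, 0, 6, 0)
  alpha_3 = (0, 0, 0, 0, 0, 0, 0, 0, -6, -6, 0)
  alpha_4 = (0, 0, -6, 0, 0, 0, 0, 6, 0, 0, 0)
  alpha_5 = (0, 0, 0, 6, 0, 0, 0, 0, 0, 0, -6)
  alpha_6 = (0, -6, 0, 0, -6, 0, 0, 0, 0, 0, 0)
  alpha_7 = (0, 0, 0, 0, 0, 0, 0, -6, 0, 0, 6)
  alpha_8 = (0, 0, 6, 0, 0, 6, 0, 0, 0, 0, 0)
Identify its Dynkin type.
A8

Compute the Cartan integers a_ij = 2(alpha_i, alpha_j)/(alpha_j, alpha_j); the resulting 8x8 Cartan matrix is
[[2, 0, -1, 0, 0, -1, 0, 0], [0, 2, -1, 0, 0, 0, 0, -1], [-1, -1, 2, 0, 0, 0, 0, 0], [0, 0, 0, 2, 0, 0, -1, -1], [0, 0, 0, 0, 2, 0, -1, 0], [-1, 0, 0, 0, 0, 2, 0, 0], [0, 0, 0, -1, -1, 0, 2, 0], [0, -1, 0, -1, 0, 0, 0, 2]].
All simple roots have the same length, so the diagram is simply laced. The associated Dynkin diagram is a chain of 8 nodes with single edges (A_8), so the type is A_8 (the algebra sl(9)).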